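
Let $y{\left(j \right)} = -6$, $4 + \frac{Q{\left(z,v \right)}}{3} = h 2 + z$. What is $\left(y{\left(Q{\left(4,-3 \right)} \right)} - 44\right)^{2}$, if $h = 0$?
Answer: $2500$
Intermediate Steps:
$Q{\left(z,v \right)} = -12 + 3 z$ ($Q{\left(z,v \right)} = -12 + 3 \left(0 \cdot 2 + z\right) = -12 + 3 \left(0 + z\right) = -12 + 3 z$)
$\left(y{\left(Q{\left(4,-3 \right)} \right)} - 44\right)^{2} = \left(-6 - 44\right)^{2} = \left(-50\right)^{2} = 2500$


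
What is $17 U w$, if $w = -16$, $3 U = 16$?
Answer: $- \frac{4352}{3} \approx -1450.7$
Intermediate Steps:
$U = \frac{16}{3}$ ($U = \frac{1}{3} \cdot 16 = \frac{16}{3} \approx 5.3333$)
$17 U w = 17 \cdot \frac{16}{3} \left(-16\right) = \frac{272}{3} \left(-16\right) = - \frac{4352}{3}$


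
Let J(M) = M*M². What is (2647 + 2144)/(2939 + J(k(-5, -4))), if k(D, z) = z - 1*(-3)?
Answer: 4791/2938 ≈ 1.6307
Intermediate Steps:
k(D, z) = 3 + z (k(D, z) = z + 3 = 3 + z)
J(M) = M³
(2647 + 2144)/(2939 + J(k(-5, -4))) = (2647 + 2144)/(2939 + (3 - 4)³) = 4791/(2939 + (-1)³) = 4791/(2939 - 1) = 4791/2938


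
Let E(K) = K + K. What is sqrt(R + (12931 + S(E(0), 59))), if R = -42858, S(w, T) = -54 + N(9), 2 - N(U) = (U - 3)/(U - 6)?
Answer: I*sqrt(29981) ≈ 173.15*I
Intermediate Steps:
N(U) = 2 - (-3 + U)/(-6 + U) (N(U) = 2 - (U - 3)/(U - 6) = 2 - (-3 + U)/(-6 + U))
E(K) = 2*K
S(w, T) = -54 (S(w, T) = -54 + (-9 + 9)/(-6 + 9) = -54 + 0/3 = -54 + (1/3)*0 = -54 + 0 = -54)
sqrt(R + (12931 + S(E(0), 59))) = sqrt(-42858 + (12931 - 54)) = sqrt(-42858 + 12877) = sqrt(-29981) = I*sqrt(29981)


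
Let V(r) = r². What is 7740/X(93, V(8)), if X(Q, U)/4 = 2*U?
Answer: 1935/128 ≈ 15.117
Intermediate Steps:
X(Q, U) = 8*U (X(Q, U) = 4*(2*U) = 8*U)
7740/X(93, V(8)) = 7740/((8*8²)) = 7740/((8*64)) = 7740/512 = 7740*(1/512) = 1935/128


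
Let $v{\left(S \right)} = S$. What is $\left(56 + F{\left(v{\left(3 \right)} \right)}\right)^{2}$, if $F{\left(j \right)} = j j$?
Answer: $4225$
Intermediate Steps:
$F{\left(j \right)} = j^{2}$
$\left(56 + F{\left(v{\left(3 \right)} \right)}\right)^{2} = \left(56 + 3^{2}\right)^{2} = \left(56 + 9\right)^{2} = 65^{2} = 4225$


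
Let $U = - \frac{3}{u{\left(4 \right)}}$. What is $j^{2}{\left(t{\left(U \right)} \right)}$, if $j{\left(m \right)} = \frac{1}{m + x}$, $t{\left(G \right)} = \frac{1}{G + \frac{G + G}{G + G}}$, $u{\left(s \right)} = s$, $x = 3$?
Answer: $\frac{1}{49} \approx 0.020408$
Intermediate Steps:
$U = - \frac{3}{4} \approx -0.75$
$t{\left(G \right)} = \frac{1}{1 + G}$ ($t{\left(G \right)} = \frac{1}{G + \frac{2 G}{2 G}} = \frac{1}{G + 2 G \frac{1}{2 G}} = \frac{1}{G + 1} = \frac{1}{1 + G}$)
$j{\left(m \right)} = \frac{1}{3 + m}$ ($j{\left(m \right)} = \frac{1}{m + 3} = \frac{1}{3 + m}$)
$j^{2}{\left(t{\left(U \right)} \right)} = \left(\frac{1}{3 + \frac{1}{1 - \frac{3}{4}}}\right)^{2} = \left(\frac{1}{3 + \frac{1}{\frac{1}{4}}}\right)^{2} = \left(\frac{1}{3 + 4}\right)^{2} = \left(\frac{1}{7}\right)^{2} = \frac{1}{49}$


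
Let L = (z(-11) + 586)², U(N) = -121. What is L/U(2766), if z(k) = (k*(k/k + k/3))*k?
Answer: -624100/1089 ≈ -573.09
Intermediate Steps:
z(k) = k²*(1 + k/3) (z(k) = (k*(1 + k*(⅓)))*k = (k*(1 + k/3))*k = k²*(1 + k/3))
L = 624100/9 (L = ((⅓)*(-11)²*(3 - 11) + 586)² = ((⅓)*121*(-8) + 586)² = (-968/3 + 586)² = (790/3)² = 624100/9 ≈ 69345.)
L/U(2766) = (624100/9)/(-121) = (624100/9)*(-1/121) = -624100/1089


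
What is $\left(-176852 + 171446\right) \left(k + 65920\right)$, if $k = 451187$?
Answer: $-2795480442$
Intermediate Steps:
$\left(-176852 + 171446\right) \left(k + 65920\right) = \left(-176852 + 171446\right) \left(451187 + 65920\right) = \left(-5406\right) 517107 = -2795480442$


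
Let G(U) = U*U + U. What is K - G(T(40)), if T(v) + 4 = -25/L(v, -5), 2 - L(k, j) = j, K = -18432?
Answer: -905606/49 ≈ -18482.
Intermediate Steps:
L(k, j) = 2 - j
T(v) = -53/7 (T(v) = -4 - 25/(2 - 1*(-5)) = -4 - 25/(2 + 5) = -4 - 25/7 = -53/7)
G(U) = U + U² (G(U) = U² + U = U + U²)
K - G(T(40)) = -18432 - (-53)*(1 - 53/7)/7 = -18432 - (-53)*(-46)/(7*7) = -18432 - 1*2438/49 = -18432 - 2438/49 = -905606/49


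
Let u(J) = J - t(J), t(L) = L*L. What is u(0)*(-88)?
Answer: 0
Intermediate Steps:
t(L) = L²
u(J) = J - J²
u(0)*(-88) = (0*(1 - 1*0))*(-88) = (0*(1 + 0))*(-88) = (0*1)*(-88) = 0*(-88) = 0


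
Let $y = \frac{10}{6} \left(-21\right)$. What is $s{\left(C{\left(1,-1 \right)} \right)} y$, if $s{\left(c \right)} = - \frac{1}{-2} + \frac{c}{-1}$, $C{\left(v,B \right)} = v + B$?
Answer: $- \frac{35}{2} \approx -17.5$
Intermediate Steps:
$C{\left(v,B \right)} = B + v$
$y = -35$ ($y = 10 \cdot \frac{1}{6} \left(-21\right) = \frac{5}{3} \left(-21\right) = -35$)
$s{\left(c \right)} = \frac{1}{2} - c$ ($s{\left(c \right)} = \left(-1\right) \left(- \frac{1}{2}\right) + c \left(-1\right) = \frac{1}{2} - c$)
$s{\left(C{\left(1,-1 \right)} \right)} y = \left(\frac{1}{2} - \left(-1 + 1\right)\right) \left(-35\right) = \left(\frac{1}{2} - 0\right) \left(-35\right) = \left(\frac{1}{2} + 0\right) \left(-35\right) = \frac{1}{2} \left(-35\right) = - \frac{35}{2}$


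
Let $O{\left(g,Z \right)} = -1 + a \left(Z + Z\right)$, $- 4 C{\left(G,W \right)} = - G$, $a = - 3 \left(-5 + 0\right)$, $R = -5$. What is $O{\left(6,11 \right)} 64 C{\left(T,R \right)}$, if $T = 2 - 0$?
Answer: $10528$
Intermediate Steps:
$T = 2$ ($T = 2 + 0 = 2$)
$a = 15$ ($a = \left(-3\right) \left(-5\right) = 15$)
$C{\left(G,W \right)} = \frac{G}{4}$ ($C{\left(G,W \right)} = - \frac{\left(-1\right) G}{4} = \frac{G}{4}$)
$O{\left(g,Z \right)} = -1 + 30 Z$ ($O{\left(g,Z \right)} = -1 + 15 \left(Z + Z\right) = -1 + 15 \cdot 2 Z = -1 + 30 Z$)
$O{\left(6,11 \right)} 64 C{\left(T,R \right)} = \left(-1 + 30 \cdot 11\right) 64 \cdot \frac{1}{4} \cdot 2 = \left(-1 + 330\right) 64 \cdot \frac{1}{2} = 329 \cdot 64 \cdot \frac{1}{2} = 21056 \cdot \frac{1}{2} = 10528$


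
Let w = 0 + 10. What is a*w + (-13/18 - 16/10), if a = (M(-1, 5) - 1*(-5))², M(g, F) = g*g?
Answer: 32191/90 ≈ 357.68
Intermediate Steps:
M(g, F) = g²
a = 36 (a = ((-1)² - 1*(-5))² = (1 + 5)² = 6² = 36)
w = 10
a*w + (-13/18 - 16/10) = 36*10 + (-13/18 - 16/10) = 360 + (-13*1/18 - 16*⅒) = 360 + (-13/18 - 8/5) = 360 - 209/90 = 32191/90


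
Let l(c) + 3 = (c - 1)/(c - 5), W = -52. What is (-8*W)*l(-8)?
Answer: -960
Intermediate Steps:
l(c) = -3 + (-1 + c)/(-5 + c) (l(c) = -3 + (c - 1)/(c - 5) = -3 + (-1 + c)/(-5 + c))
(-8*W)*l(-8) = (-8*(-52))*(2*(7 - 1*(-8))/(-5 - 8)) = 416*(2*(7 + 8)/(-13)) = 416*(2*(-1/13)*15) = 416*(-30/13) = -960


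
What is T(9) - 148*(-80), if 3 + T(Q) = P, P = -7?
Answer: 11830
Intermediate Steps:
T(Q) = -10 (T(Q) = -3 - 7 = -10)
T(9) - 148*(-80) = -10 - 148*(-80) = -10 + 11840 = 11830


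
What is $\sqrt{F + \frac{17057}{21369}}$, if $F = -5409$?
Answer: $\frac{2 i \sqrt{617392421454}}{21369} \approx 73.541 i$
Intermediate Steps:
$\sqrt{F + \frac{17057}{21369}} = \sqrt{-5409 + \frac{17057}{21369}} = \sqrt{- \frac{115567864}{21369}} = \frac{2 i \sqrt{617392421454}}{21369}$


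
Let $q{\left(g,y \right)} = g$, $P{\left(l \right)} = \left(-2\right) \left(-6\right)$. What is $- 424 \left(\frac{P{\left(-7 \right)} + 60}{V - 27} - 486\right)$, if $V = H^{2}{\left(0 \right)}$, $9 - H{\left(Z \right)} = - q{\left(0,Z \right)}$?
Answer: $\frac{616496}{3} \approx 2.055 \cdot 10^{5}$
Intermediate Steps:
$P{\left(l \right)} = 12$
$H{\left(Z \right)} = 9$ ($H{\left(Z \right)} = 9 - \left(-1\right) 0 = 9 - 0 = 9 + 0 = 9$)
$V = 81$ ($V = 9^{2} = 81$)
$- 424 \left(\frac{P{\left(-7 \right)} + 60}{V - 27} - 486\right) = - 424 \left(\frac{12 + 60}{81 - 27} - 486\right) = - 424 \left(\frac{72}{54} - 486\right) = - 424 \left(72 \cdot \frac{1}{54} - 486\right) = - 424 \left(\frac{4}{3} - 486\right) = \left(-424\right) \left(- \frac{1454}{3}\right) = \frac{616496}{3}$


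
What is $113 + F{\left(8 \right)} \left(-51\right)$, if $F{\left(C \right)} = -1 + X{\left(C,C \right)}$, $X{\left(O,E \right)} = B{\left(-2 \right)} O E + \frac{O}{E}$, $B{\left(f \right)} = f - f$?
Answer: $113$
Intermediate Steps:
$B{\left(f \right)} = 0$
$X{\left(O,E \right)} = \frac{O}{E}$ ($X{\left(O,E \right)} = 0 O E + \frac{O}{E} = 0 E + \frac{O}{E} = 0 + \frac{O}{E} = \frac{O}{E}$)
$F{\left(C \right)} = 0$ ($F{\left(C \right)} = -1 + \frac{C}{C} = -1 + 1 = 0$)
$113 + F{\left(8 \right)} \left(-51\right) = 113 + 0 \left(-51\right) = 113 + 0 = 113$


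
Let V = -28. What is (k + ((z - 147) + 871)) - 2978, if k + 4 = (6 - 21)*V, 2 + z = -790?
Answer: -2630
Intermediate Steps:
z = -792 (z = -2 - 790 = -792)
k = 416 (k = -4 + (6 - 21)*(-28) = -4 - 15*(-28) = -4 + 420 = 416)
(k + ((z - 147) + 871)) - 2978 = (416 + ((-792 - 147) + 871)) - 2978 = (416 + (-939 + 871)) - 2978 = (416 - 68) - 2978 = 348 - 2978 = -2630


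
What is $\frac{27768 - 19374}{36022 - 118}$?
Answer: $\frac{1399}{5984} \approx 0.23379$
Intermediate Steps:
$\frac{27768 - 19374}{36022 - 118} = \frac{27768 - 19374}{35904} = 8394 \cdot \frac{1}{35904} = \frac{1399}{5984}$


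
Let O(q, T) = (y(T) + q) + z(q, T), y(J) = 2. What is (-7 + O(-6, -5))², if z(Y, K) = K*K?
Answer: 196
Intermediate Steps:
z(Y, K) = K²
O(q, T) = 2 + q + T² (O(q, T) = (2 + q) + T² = 2 + q + T²)
(-7 + O(-6, -5))² = (-7 + (2 - 6 + (-5)²))² = (-7 + (2 - 6 + 25))² = (-7 + 21)² = 14² = 196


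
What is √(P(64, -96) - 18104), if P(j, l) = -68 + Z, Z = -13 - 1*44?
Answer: I*√18229 ≈ 135.01*I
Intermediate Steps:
Z = -57 (Z = -13 - 44 = -57)
P(j, l) = -125 (P(j, l) = -68 - 57 = -125)
√(P(64, -96) - 18104) = √(-125 - 18104) = √(-18229) = I*√18229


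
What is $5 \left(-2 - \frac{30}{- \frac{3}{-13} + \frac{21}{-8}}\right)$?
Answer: $\frac{4370}{83} \approx 52.651$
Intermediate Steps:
$5 \left(-2 - \frac{30}{- \frac{3}{-13} + \frac{21}{-8}}\right) = 5 \left(-2 - \frac{30}{\left(-3\right) \left(- \frac{1}{13}\right) + 21 \left(- \frac{1}{8}\right)}\right) = 5 \left(-2 - \frac{30}{\frac{3}{13} - \frac{21}{8}}\right) = 5 \left(-2 - \frac{30}{- \frac{249}{104}}\right) = 5 \left(-2 - - \frac{1040}{83}\right) = 5 \left(-2 + \frac{1040}{83}\right) = 5 \cdot \frac{874}{83} = \frac{4370}{83}$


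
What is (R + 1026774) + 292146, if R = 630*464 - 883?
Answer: 1610357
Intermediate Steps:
R = 291437 (R = 292320 - 883 = 291437)
(R + 1026774) + 292146 = (291437 + 1026774) + 292146 = 1318211 + 292146 = 1610357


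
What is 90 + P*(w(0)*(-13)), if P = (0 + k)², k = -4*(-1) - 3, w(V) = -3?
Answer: 129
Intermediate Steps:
k = 1 (k = 4 - 3 = 1)
P = 1 (P = (0 + 1)² = 1² = 1)
90 + P*(w(0)*(-13)) = 90 + 1*(-3*(-13)) = 90 + 1*39 = 90 + 39 = 129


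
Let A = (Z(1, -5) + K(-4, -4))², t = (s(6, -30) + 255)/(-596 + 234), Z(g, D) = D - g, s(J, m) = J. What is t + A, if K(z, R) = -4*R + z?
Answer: 12771/362 ≈ 35.279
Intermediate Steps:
K(z, R) = z - 4*R
t = -261/362 (t = (6 + 255)/(-596 + 234) = 261/(-362) = 261*(-1/362) = -261/362 ≈ -0.72099)
A = 36 (A = ((-5 - 1*1) + (-4 - 4*(-4)))² = ((-5 - 1) + (-4 + 16))² = (-6 + 12)² = 6² = 36)
t + A = -261/362 + 36 = 12771/362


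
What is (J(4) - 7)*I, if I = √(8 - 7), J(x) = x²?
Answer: 9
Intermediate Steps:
I = 1 (I = √1 = 1)
(J(4) - 7)*I = (4² - 7)*1 = (16 - 7)*1 = 9*1 = 9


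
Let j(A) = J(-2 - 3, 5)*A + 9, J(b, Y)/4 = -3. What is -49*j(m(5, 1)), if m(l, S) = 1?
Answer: 147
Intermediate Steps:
J(b, Y) = -12 (J(b, Y) = 4*(-3) = -12)
j(A) = 9 - 12*A (j(A) = -12*A + 9 = 9 - 12*A)
-49*j(m(5, 1)) = -49*(9 - 12*1) = -49*(9 - 12) = -49*(-3) = 147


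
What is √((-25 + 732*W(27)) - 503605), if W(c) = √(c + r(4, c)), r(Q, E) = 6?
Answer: √(-503630 + 732*√33) ≈ 706.7*I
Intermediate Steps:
W(c) = √(6 + c) (W(c) = √(c + 6) = √(6 + c))
√((-25 + 732*W(27)) - 503605) = √((-25 + 732*√(6 + 27)) - 503605) = √((-25 + 732*√33) - 503605) = √(-503630 + 732*√33)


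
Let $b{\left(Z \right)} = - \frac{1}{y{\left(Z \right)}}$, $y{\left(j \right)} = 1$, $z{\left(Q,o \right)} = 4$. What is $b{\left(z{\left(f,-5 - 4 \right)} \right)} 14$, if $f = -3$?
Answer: $-14$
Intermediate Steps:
$b{\left(Z \right)} = -1$ ($b{\left(Z \right)} = - 1^{-1} = \left(-1\right) 1 = -1$)
$b{\left(z{\left(f,-5 - 4 \right)} \right)} 14 = \left(-1\right) 14 = -14$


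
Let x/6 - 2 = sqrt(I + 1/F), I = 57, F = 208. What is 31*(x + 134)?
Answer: 4526 + 93*sqrt(154141)/26 ≈ 5930.3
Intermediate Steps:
x = 12 + 3*sqrt(154141)/26 (x = 12 + 6*sqrt(57 + 1/208) = 12 + 6*sqrt(11857/208) = 12 + 6*(sqrt(154141)/52) = 12 + 3*sqrt(154141)/26 ≈ 57.301)
31*(x + 134) = 31*((12 + 3*sqrt(154141)/26) + 134) = 31*(146 + 3*sqrt(154141)/26) = 4526 + 93*sqrt(154141)/26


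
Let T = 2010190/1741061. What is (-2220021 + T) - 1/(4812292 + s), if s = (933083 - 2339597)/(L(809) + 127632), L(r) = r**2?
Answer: -2078232432315670375007965/936132366834782486 ≈ -2.2200e+6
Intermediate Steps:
T = 287170/248723 (T = 2010190*(1/1741061) = 287170/248723 ≈ 1.1546)
s = -1406514/782113 (s = (933083 - 2339597)/(809**2 + 127632) = -1406514/(654481 + 127632) = -1406514/782113 ≈ -1.7984)
(-2220021 + T) - 1/(4812292 + s) = (-2220021 + 287170/248723) - 1/(4812292 - 1406514/782113) = -552169996013/248723 - 1/3763754726482/782113 = -552169996013/248723 - 1*782113/3763754726482 = -552169996013/248723 - 782113/3763754726482 = -2078232432315670375007965/936132366834782486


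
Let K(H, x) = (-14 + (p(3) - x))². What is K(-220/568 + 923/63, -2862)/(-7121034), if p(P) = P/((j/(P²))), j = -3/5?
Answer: -7856809/7121034 ≈ -1.1033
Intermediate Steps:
j = -⅗ (j = -3*⅕ = -⅗ ≈ -0.60000)
p(P) = -5*P³/3 (p(P) = P/((-3/(5*P²))) = P*(-5*P²/3) = -5*P³/3)
K(H, x) = (-59 - x)² (K(H, x) = (-14 + (-5/3*3³ - x))² = (-14 + (-5/3*27 - x))² = (-14 + (-45 - x))² = (-59 - x)²)
K(-220/568 + 923/63, -2862)/(-7121034) = (59 - 2862)²/(-7121034) = (-2803)²*(-1/7121034) = 7856809*(-1/7121034) = -7856809/7121034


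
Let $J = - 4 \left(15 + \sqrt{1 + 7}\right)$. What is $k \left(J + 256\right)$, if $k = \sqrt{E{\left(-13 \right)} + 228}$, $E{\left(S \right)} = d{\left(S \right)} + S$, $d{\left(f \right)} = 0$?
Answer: $- 8 \sqrt{430} + 196 \sqrt{215} \approx 2708.0$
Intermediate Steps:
$J = -60 - 8 \sqrt{2}$ ($J = - 4 \left(15 + \sqrt{8}\right) = - 4 \left(15 + 2 \sqrt{2}\right) = -60 - 8 \sqrt{2} \approx -71.314$)
$E{\left(S \right)} = S$ ($E{\left(S \right)} = 0 + S = S$)
$k = \sqrt{215}$ ($k = \sqrt{-13 + 228} = \sqrt{215} \approx 14.663$)
$k \left(J + 256\right) = \sqrt{215} \left(\left(-60 - 8 \sqrt{2}\right) + 256\right) = \sqrt{215} \left(196 - 8 \sqrt{2}\right)$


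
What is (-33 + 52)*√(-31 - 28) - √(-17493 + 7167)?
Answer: I*(-√10326 + 19*√59) ≈ 44.325*I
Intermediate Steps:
(-33 + 52)*√(-31 - 28) - √(-17493 + 7167) = 19*√(-59) - √(-10326) = 19*(I*√59) - I*√10326 = 19*I*√59 - I*√10326 = -I*√10326 + 19*I*√59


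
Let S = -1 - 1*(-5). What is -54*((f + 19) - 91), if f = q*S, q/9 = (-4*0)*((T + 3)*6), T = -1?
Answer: 3888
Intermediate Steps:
q = 0 (q = 9*((-4*0)*((-1 + 3)*6)) = 9*(0*(2*6)) = 9*(0*12) = 9*0 = 0)
S = 4 (S = -1 + 5 = 4)
f = 0 (f = 0*4 = 0)
-54*((f + 19) - 91) = -54*((0 + 19) - 91) = -54*(19 - 91) = -54*(-72) = 3888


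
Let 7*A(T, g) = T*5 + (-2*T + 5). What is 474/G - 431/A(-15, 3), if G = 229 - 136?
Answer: 99847/1240 ≈ 80.522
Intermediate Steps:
A(T, g) = 5/7 + 3*T/7 (A(T, g) = (T*5 + (-2*T + 5))/7 = (5*T + (5 - 2*T))/7 = (5 + 3*T)/7 = 5/7 + 3*T/7)
G = 93
474/G - 431/A(-15, 3) = 474/93 - 431/(5/7 + (3/7)*(-15)) = 474*(1/93) - 431/(5/7 - 45/7) = 158/31 - 431/(-40/7) = 158/31 - 431*(-7/40) = 158/31 + 3017/40 = 99847/1240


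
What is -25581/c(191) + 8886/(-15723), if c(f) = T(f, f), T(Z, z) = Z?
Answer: -134635763/1001031 ≈ -134.50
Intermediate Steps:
c(f) = f
-25581/c(191) + 8886/(-15723) = -25581/191 + 8886/(-15723) = -25581*1/191 + 8886*(-1/15723) = -25581/191 - 2962/5241 = -134635763/1001031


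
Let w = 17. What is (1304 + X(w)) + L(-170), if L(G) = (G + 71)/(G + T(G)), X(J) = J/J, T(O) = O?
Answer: 443799/340 ≈ 1305.3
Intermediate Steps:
X(J) = 1
L(G) = (71 + G)/(2*G) (L(G) = (G + 71)/(G + G) = (71 + G)/((2*G)) = (71 + G)*(1/(2*G)) = (71 + G)/(2*G))
(1304 + X(w)) + L(-170) = (1304 + 1) + (1/2)*(71 - 170)/(-170) = 1305 + (1/2)*(-1/170)*(-99) = 1305 + 99/340 = 443799/340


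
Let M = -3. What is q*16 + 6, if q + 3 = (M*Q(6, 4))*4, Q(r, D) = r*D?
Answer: -4650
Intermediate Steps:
Q(r, D) = D*r
q = -291 (q = -3 - 12*6*4 = -3 - 3*24*4 = -3 - 72*4 = -3 - 288 = -291)
q*16 + 6 = -291*16 + 6 = -4656 + 6 = -4650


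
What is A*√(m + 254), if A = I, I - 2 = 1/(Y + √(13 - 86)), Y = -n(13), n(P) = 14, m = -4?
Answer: 5*(2*√730 + 27*I*√10)/(√73 + 14*I) ≈ 30.8 - 0.5022*I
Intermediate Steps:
Y = -14 (Y = -1*14 = -14)
I = 2 + 1/(-14 + I*√73) (I = 2 + 1/(-14 + √(13 - 86)) = 2 + 1/(-14 + √(-73)) = 2 + 1/(-14 + I*√73) ≈ 1.948 - 0.031762*I)
A = 524/269 - I*√73/269 ≈ 1.948 - 0.031762*I
A*√(m + 254) = (524/269 - I*√73/269)*√(-4 + 254) = (524/269 - I*√73/269)*√250 = (524/269 - I*√73/269)*(5*√10) = 5*√10*(524/269 - I*√73/269)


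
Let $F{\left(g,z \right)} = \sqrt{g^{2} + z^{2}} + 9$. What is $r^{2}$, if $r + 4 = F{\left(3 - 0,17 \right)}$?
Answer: $\left(5 + \sqrt{298}\right)^{2} \approx 495.63$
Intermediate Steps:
$F{\left(g,z \right)} = 9 + \sqrt{g^{2} + z^{2}}$
$r = 5 + \sqrt{298}$ ($r = -4 + \left(9 + \sqrt{\left(3 - 0\right)^{2} + 17^{2}}\right) = -4 + \left(9 + \sqrt{\left(3 + 0\right)^{2} + 289}\right) = -4 + \left(9 + \sqrt{3^{2} + 289}\right) = -4 + \left(9 + \sqrt{9 + 289}\right) = -4 + \left(9 + \sqrt{298}\right) = 5 + \sqrt{298} \approx 22.263$)
$r^{2} = \left(5 + \sqrt{298}\right)^{2}$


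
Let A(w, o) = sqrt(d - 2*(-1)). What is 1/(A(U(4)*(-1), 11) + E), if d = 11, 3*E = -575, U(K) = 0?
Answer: -1725/330508 - 9*sqrt(13)/330508 ≈ -0.0053174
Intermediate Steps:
E = -575/3 (E = (1/3)*(-575) = -575/3 ≈ -191.67)
A(w, o) = sqrt(13) (A(w, o) = sqrt(11 - 2*(-1)) = sqrt(11 + 2) = sqrt(13))
1/(A(U(4)*(-1), 11) + E) = 1/(sqrt(13) - 575/3) = 1/(-575/3 + sqrt(13))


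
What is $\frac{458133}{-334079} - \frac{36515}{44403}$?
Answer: $- \frac{32541374284}{14834109837} \approx -2.1937$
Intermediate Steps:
$\frac{458133}{-334079} - \frac{36515}{44403} = 458133 \left(- \frac{1}{334079}\right) - \frac{36515}{44403} = - \frac{458133}{334079} - \frac{36515}{44403} = - \frac{32541374284}{14834109837}$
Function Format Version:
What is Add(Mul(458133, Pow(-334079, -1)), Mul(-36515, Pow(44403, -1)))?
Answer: Rational(-32541374284, 14834109837) ≈ -2.1937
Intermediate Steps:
Add(Mul(458133, Pow(-334079, -1)), Mul(-36515, Pow(44403, -1))) = Add(Mul(458133, Rational(-1, 334079)), Mul(-36515, Rational(1, 44403))) = Add(Rational(-458133, 334079), Rational(-36515, 44403)) = Rational(-32541374284, 14834109837)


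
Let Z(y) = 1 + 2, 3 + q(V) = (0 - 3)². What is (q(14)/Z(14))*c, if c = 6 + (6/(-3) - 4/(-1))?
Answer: 16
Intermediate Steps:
q(V) = 6 (q(V) = -3 + (0 - 3)² = -3 + (-3)² = -3 + 9 = 6)
Z(y) = 3
c = 8 (c = 6 + (6*(-⅓) - 4*(-1)) = 6 + (-2 + 4) = 6 + 2 = 8)
(q(14)/Z(14))*c = (6/3)*8 = (6*(⅓))*8 = 2*8 = 16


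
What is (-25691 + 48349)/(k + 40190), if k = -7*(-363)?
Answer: 22658/42731 ≈ 0.53025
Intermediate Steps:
k = 2541
(-25691 + 48349)/(k + 40190) = (-25691 + 48349)/(2541 + 40190) = 22658/42731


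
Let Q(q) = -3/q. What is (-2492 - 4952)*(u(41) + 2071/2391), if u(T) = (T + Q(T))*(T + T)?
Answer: -59747531548/2391 ≈ -2.4989e+7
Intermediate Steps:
u(T) = 2*T*(T - 3/T) (u(T) = (T - 3/T)*(T + T) = (T - 3/T)*(2*T) = 2*T*(T - 3/T))
(-2492 - 4952)*(u(41) + 2071/2391) = (-2492 - 4952)*((-6 + 2*41²) + 2071/2391) = -7444*((-6 + 2*1681) + 2071*(1/2391)) = -7444*((-6 + 3362) + 2071/2391) = -7444*(3356 + 2071/2391) = -7444*8026267/2391 = -59747531548/2391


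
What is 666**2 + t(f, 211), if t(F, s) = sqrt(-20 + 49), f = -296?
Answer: 443556 + sqrt(29) ≈ 4.4356e+5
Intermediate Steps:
t(F, s) = sqrt(29)
666**2 + t(f, 211) = 666**2 + sqrt(29) = 443556 + sqrt(29)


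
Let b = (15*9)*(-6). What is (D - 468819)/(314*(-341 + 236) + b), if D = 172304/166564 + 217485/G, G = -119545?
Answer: 116688619620101/8407796979705 ≈ 13.879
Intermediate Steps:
D = -781354493/995594669 (D = 172304/166564 + 217485/(-119545) = 172304*(1/166564) + 217485*(-1/119545) = 43076/41641 - 43497/23909 = -781354493/995594669 ≈ -0.78481)
b = -810 (b = 135*(-6) = -810)
(D - 468819)/(314*(-341 + 236) + b) = (-781354493/995594669 - 468819)/(314*(-341 + 236) - 810) = -466754478480404/(995594669*(314*(-105) - 810)) = -466754478480404/(995594669*(-32970 - 810)) = -466754478480404/995594669/(-33780) = -466754478480404/995594669*(-1/33780) = 116688619620101/8407796979705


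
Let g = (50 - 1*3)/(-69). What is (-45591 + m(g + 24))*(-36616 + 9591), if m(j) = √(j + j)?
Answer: 1232096775 - 1175*√222042/3 ≈ 1.2319e+9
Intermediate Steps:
g = -47/69 (g = (50 - 3)*(-1/69) = 47*(-1/69) = -47/69 ≈ -0.68116)
m(j) = √2*√j (m(j) = √(2*j) = √2*√j)
(-45591 + m(g + 24))*(-36616 + 9591) = (-45591 + √2*√(-47/69 + 24))*(-36616 + 9591) = (-45591 + √2*√(1609/69))*(-27025) = (-45591 + √2*(√111021/69))*(-27025) = (-45591 + √222042/69)*(-27025) = 1232096775 - 1175*√222042/3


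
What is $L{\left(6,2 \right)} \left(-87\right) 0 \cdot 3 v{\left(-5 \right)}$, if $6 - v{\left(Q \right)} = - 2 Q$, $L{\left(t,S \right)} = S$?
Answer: $0$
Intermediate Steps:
$v{\left(Q \right)} = 6 + 2 Q$ ($v{\left(Q \right)} = 6 - - 2 Q = 6 + 2 Q$)
$L{\left(6,2 \right)} \left(-87\right) 0 \cdot 3 v{\left(-5 \right)} = 2 \left(-87\right) 0 \cdot 3 \left(6 + 2 \left(-5\right)\right) = - 174 \cdot 0 \left(6 - 10\right) = - 174 \cdot 0 \left(-4\right) = \left(-174\right) 0 = 0$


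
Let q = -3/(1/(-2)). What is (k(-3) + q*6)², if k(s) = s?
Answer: 1089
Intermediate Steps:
q = 6 (q = -3/(-½) = -3*(-2) = 6)
(k(-3) + q*6)² = (-3 + 6*6)² = (-3 + 36)² = 33² = 1089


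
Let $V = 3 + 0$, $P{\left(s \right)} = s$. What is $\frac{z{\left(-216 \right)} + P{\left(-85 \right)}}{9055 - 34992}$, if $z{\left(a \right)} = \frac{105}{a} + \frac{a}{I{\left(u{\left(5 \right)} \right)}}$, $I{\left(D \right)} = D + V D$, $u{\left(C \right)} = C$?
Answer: $\frac{34663}{9337320} \approx 0.0037123$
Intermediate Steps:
$V = 3$
$I{\left(D \right)} = 4 D$ ($I{\left(D \right)} = D + 3 D = 4 D$)
$z{\left(a \right)} = \frac{105}{a} + \frac{a}{20}$ ($z{\left(a \right)} = \frac{105}{a} + \frac{a}{4 \cdot 5} = \frac{105}{a} + \frac{a}{20}$)
$\frac{z{\left(-216 \right)} + P{\left(-85 \right)}}{9055 - 34992} = \frac{\left(\frac{105}{-216} + \frac{1}{20} \left(-216\right)\right) - 85}{9055 - 34992} = \frac{\left(105 \left(- \frac{1}{216}\right) - \frac{54}{5}\right) - 85}{-25937} = \left(\left(- \frac{35}{72} - \frac{54}{5}\right) - 85\right) \left(- \frac{1}{25937}\right) = \left(- \frac{4063}{360} - 85\right) \left(- \frac{1}{25937}\right) = \left(- \frac{34663}{360}\right) \left(- \frac{1}{25937}\right) = \frac{34663}{9337320}$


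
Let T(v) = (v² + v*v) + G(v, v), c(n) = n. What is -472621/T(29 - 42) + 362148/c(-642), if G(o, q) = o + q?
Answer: -69402143/33384 ≈ -2078.9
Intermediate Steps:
T(v) = 2*v + 2*v² (T(v) = (v² + v*v) + (v + v) = (v² + v²) + 2*v = 2*v² + 2*v = 2*v + 2*v²)
-472621/T(29 - 42) + 362148/c(-642) = -472621*1/(2*(1 + (29 - 42))*(29 - 42)) + 362148/(-642) = -472621*(-1/(26*(1 - 13))) + 362148*(-1/642) = -472621/(2*(-13)*(-12)) - 60358/107 = -472621/312 - 60358/107 = -69402143/33384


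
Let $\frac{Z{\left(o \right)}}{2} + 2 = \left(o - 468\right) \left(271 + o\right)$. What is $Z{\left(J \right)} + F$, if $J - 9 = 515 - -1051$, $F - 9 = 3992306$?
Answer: $8079355$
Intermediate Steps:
$F = 3992315$ ($F = 9 + 3992306 = 3992315$)
$J = 1575$ ($J = 9 + \left(515 - -1051\right) = 9 + \left(515 + 1051\right) = 9 + 1566 = 1575$)
$Z{\left(o \right)} = -4 + 2 \left(-468 + o\right) \left(271 + o\right)$ ($Z{\left(o \right)} = -4 + 2 \left(o - 468\right) \left(271 + o\right) = -4 + 2 \left(-468 + o\right) \left(271 + o\right)$)
$Z{\left(J \right)} + F = \left(-253660 - 620550 + 2 \cdot 1575^{2}\right) + 3992315 = \left(-253660 - 620550 + 2 \cdot 2480625\right) + 3992315 = \left(-253660 - 620550 + 4961250\right) + 3992315 = 4087040 + 3992315 = 8079355$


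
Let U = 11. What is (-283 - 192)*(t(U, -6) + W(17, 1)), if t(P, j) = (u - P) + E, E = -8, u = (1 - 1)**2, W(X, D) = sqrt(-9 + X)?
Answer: 9025 - 950*sqrt(2) ≈ 7681.5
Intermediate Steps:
u = 0 (u = 0**2 = 0)
t(P, j) = -8 - P (t(P, j) = (0 - P) - 8 = -P - 8 = -8 - P)
(-283 - 192)*(t(U, -6) + W(17, 1)) = (-283 - 192)*((-8 - 1*11) + sqrt(-9 + 17)) = -475*((-8 - 11) + sqrt(8)) = -475*(-19 + 2*sqrt(2)) = 9025 - 950*sqrt(2)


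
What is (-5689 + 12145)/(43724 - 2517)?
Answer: 6456/41207 ≈ 0.15667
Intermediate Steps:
(-5689 + 12145)/(43724 - 2517) = 6456/41207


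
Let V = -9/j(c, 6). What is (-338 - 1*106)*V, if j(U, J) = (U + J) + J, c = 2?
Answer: 1998/7 ≈ 285.43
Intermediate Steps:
j(U, J) = U + 2*J (j(U, J) = (J + U) + J = U + 2*J)
V = -9/14 (V = -9/(2 + 2*6) = -9/(2 + 12) = -9/14 ≈ -0.64286)
(-338 - 1*106)*V = (-338 - 1*106)*(-9/14) = (-338 - 106)*(-9/14) = -444*(-9/14) = 1998/7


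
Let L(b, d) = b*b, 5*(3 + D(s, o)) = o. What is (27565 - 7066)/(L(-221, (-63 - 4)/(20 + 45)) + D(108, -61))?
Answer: 102495/244129 ≈ 0.41984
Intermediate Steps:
D(s, o) = -3 + o/5
L(b, d) = b²
(27565 - 7066)/(L(-221, (-63 - 4)/(20 + 45)) + D(108, -61)) = (27565 - 7066)/((-221)² + (-3 + (⅕)*(-61))) = 20499/(48841 + (-3 - 61/5)) = 20499/(48841 - 76/5) = 20499/(244129/5) = 20499*(5/244129) = 102495/244129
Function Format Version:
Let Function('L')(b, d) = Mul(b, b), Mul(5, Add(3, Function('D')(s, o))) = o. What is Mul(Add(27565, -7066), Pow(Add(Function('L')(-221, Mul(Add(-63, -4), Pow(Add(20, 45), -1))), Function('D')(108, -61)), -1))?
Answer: Rational(102495, 244129) ≈ 0.41984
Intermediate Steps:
Function('D')(s, o) = Add(-3, Mul(Rational(1, 5), o))
Function('L')(b, d) = Pow(b, 2)
Mul(Add(27565, -7066), Pow(Add(Function('L')(-221, Mul(Add(-63, -4), Pow(Add(20, 45), -1))), Function('D')(108, -61)), -1)) = Mul(Add(27565, -7066), Pow(Add(Pow(-221, 2), Add(-3, Mul(Rational(1, 5), -61))), -1)) = Mul(20499, Pow(Add(48841, Add(-3, Rational(-61, 5))), -1)) = Mul(20499, Pow(Add(48841, Rational(-76, 5)), -1)) = Mul(20499, Pow(Rational(244129, 5), -1)) = Mul(20499, Rational(5, 244129)) = Rational(102495, 244129)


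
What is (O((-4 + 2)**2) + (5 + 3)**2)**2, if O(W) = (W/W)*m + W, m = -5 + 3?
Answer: 4356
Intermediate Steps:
m = -2
O(W) = -2 + W (O(W) = (W/W)*(-2) + W = 1*(-2) + W = -2 + W)
(O((-4 + 2)**2) + (5 + 3)**2)**2 = ((-2 + (-4 + 2)**2) + (5 + 3)**2)**2 = ((-2 + (-2)**2) + 8**2)**2 = ((-2 + 4) + 64)**2 = (2 + 64)**2 = 66**2 = 4356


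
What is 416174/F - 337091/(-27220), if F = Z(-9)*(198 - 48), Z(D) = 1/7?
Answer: 7934835761/408300 ≈ 19434.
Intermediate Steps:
Z(D) = 1/7
F = 150/7 (F = (198 - 48)/7 = (1/7)*150 = 150/7 ≈ 21.429)
416174/F - 337091/(-27220) = 416174/(150/7) - 337091/(-27220) = 416174*(7/150) - 337091*(-1/27220) = 1456609/75 + 337091/27220 = 7934835761/408300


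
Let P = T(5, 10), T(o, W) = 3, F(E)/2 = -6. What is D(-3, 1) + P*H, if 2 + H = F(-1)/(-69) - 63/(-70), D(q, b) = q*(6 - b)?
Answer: -4089/230 ≈ -17.778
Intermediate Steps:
F(E) = -12 (F(E) = 2*(-6) = -12)
P = 3
H = -213/230 (H = -2 + (-12/(-69) - 63/(-70)) = -2 + (-12*(-1/69) - 63*(-1/70)) = -2 + (4/23 + 9/10) = -2 + 247/230 = -213/230 ≈ -0.92609)
D(-3, 1) + P*H = -3*(6 - 1*1) + 3*(-213/230) = -3*(6 - 1) - 639/230 = -3*5 - 639/230 = -15 - 639/230 = -4089/230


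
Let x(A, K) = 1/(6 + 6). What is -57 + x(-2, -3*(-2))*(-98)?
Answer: -391/6 ≈ -65.167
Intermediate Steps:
x(A, K) = 1/12
-57 + x(-2, -3*(-2))*(-98) = -57 + (1/12)*(-98) = -57 - 49/6 = -391/6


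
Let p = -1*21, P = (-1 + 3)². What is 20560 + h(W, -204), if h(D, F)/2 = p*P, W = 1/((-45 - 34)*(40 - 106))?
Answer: 20392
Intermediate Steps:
W = 1/5214 (W = 1/(-79*(-66)) = 1/5214 ≈ 0.00019179)
P = 4 (P = 2² = 4)
p = -21
h(D, F) = -168 (h(D, F) = 2*(-21*4) = 2*(-84) = -168)
20560 + h(W, -204) = 20560 - 168 = 20392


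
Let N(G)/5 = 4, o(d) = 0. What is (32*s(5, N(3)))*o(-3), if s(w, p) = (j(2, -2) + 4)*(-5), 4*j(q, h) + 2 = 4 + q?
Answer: 0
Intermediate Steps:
j(q, h) = ½ + q/4 (j(q, h) = -½ + (4 + q)/4 = -½ + (1 + q/4) = ½ + q/4)
N(G) = 20 (N(G) = 5*4 = 20)
s(w, p) = -25 (s(w, p) = ((½ + (¼)*2) + 4)*(-5) = ((½ + ½) + 4)*(-5) = (1 + 4)*(-5) = 5*(-5) = -25)
(32*s(5, N(3)))*o(-3) = (32*(-25))*0 = -800*0 = 0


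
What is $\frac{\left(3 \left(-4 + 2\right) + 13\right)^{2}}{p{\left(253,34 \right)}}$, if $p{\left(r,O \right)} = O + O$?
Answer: $\frac{49}{68} \approx 0.72059$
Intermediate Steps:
$p{\left(r,O \right)} = 2 O$
$\frac{\left(3 \left(-4 + 2\right) + 13\right)^{2}}{p{\left(253,34 \right)}} = \frac{\left(3 \left(-4 + 2\right) + 13\right)^{2}}{2 \cdot 34} = \frac{\left(3 \left(-2\right) + 13\right)^{2}}{68} = \left(-6 + 13\right)^{2} \cdot \frac{1}{68} = 7^{2} \cdot \frac{1}{68} = 49 \cdot \frac{1}{68} = \frac{49}{68}$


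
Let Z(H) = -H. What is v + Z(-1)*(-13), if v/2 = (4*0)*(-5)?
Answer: -13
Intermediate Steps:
v = 0 (v = 2*((4*0)*(-5)) = 2*(0*(-5)) = 2*0 = 0)
v + Z(-1)*(-13) = 0 - 1*(-1)*(-13) = 0 + 1*(-13) = 0 - 13 = -13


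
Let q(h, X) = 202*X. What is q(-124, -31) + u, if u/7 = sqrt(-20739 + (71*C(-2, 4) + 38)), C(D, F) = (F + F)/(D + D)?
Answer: -6262 + 7*I*sqrt(20843) ≈ -6262.0 + 1010.6*I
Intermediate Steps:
C(D, F) = F/D (C(D, F) = (2*F)/((2*D)) = (2*F)*(1/(2*D)) = F/D)
u = 7*I*sqrt(20843) (u = 7*sqrt(-20739 + (71*(4/(-2)) + 38)) = 7*sqrt(-20739 + (71*(4*(-1/2)) + 38)) = 7*sqrt(-20739 + (71*(-2) + 38)) = 7*sqrt(-20739 + (-142 + 38)) = 7*sqrt(-20739 - 104) = 7*sqrt(-20843) = 7*(I*sqrt(20843)) = 7*I*sqrt(20843) ≈ 1010.6*I)
q(-124, -31) + u = 202*(-31) + 7*I*sqrt(20843) = -6262 + 7*I*sqrt(20843)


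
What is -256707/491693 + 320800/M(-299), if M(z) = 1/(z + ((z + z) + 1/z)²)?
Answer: 5038656093919550641493/43957845893 ≈ 1.1462e+11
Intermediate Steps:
M(z) = 1/(z + (1/z + 2*z)²) (M(z) = 1/(z + (2*z + 1/z)²) = 1/(z + (1/z + 2*z)²))
-256707/491693 + 320800/M(-299) = -256707/491693 + 320800/(((-299)²/((-299)³ + (1 + 2*(-299)²)²))) = -256707*1/491693 + 320800/((89401/(-26730899 + (1 + 2*89401)²))) = -256707/491693 + 320800/((89401/(-26730899 + (1 + 178802)²))) = -256707/491693 + 320800/((89401/(-26730899 + 178803²))) = -256707/491693 + 320800/((89401/(-26730899 + 31970512809))) = -256707/491693 + 320800/((89401/31943781910)) = -256707/491693 + 320800/((89401*(1/31943781910))) = -256707/491693 + 320800/(89401/31943781910) = -256707/491693 + 320800*(31943781910/89401) = -256707/491693 + 10247565236728000/89401 = 5038656093919550641493/43957845893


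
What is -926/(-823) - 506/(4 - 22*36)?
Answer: 573063/324262 ≈ 1.7673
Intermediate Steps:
-926/(-823) - 506/(4 - 22*36) = -926*(-1/823) - 506/(4 - 792) = 926/823 - 506/(-788) = 926/823 - 506*(-1/788) = 926/823 + 253/394 = 573063/324262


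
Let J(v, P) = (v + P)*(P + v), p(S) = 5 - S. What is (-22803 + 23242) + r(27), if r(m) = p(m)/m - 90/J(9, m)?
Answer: 94633/216 ≈ 438.12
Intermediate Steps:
J(v, P) = (P + v)**2 (J(v, P) = (P + v)*(P + v) = (P + v)**2)
r(m) = -90/(9 + m)**2 + (5 - m)/m (r(m) = (5 - m)/m - 90/(m + 9)**2 = (5 - m)/m - 90/(9 + m)**2 = -90/(9 + m)**2 + (5 - m)/m)
(-22803 + 23242) + r(27) = (-22803 + 23242) + (-1 - 90/(9 + 27)**2 + 5/27) = 439 + (-1 - 90/36**2 + 5*(1/27)) = 439 + (-1 - 90*1/1296 + 5/27) = 439 + (-1 - 5/72 + 5/27) = 439 - 191/216 = 94633/216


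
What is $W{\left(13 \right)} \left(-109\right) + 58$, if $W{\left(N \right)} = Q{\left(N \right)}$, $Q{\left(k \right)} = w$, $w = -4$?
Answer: $494$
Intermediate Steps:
$Q{\left(k \right)} = -4$
$W{\left(N \right)} = -4$
$W{\left(13 \right)} \left(-109\right) + 58 = \left(-4\right) \left(-109\right) + 58 = 436 + 58 = 494$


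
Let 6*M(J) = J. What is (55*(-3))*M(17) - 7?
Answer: -949/2 ≈ -474.50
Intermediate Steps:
M(J) = J/6
(55*(-3))*M(17) - 7 = (55*(-3))*((⅙)*17) - 7 = -165*17/6 - 7 = -935/2 - 7 = -949/2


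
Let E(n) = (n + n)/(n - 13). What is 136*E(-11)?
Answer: 374/3 ≈ 124.67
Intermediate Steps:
E(n) = 2*n/(-13 + n) (E(n) = (2*n)/(-13 + n) = 2*n/(-13 + n))
136*E(-11) = 136*(2*(-11)/(-13 - 11)) = 136*(2*(-11)/(-24)) = 136*(2*(-11)*(-1/24)) = 136*(11/12) = 374/3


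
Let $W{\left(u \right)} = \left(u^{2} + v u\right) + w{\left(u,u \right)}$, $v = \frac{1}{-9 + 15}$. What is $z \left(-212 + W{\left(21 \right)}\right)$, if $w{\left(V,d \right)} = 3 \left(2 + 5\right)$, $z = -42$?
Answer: $-10647$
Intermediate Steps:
$v = \frac{1}{6} \approx 0.16667$
$w{\left(V,d \right)} = 21$ ($w{\left(V,d \right)} = 3 \cdot 7 = 21$)
$W{\left(u \right)} = 21 + u^{2} + \frac{u}{6}$ ($W{\left(u \right)} = \left(u^{2} + \frac{u}{6}\right) + 21 = 21 + u^{2} + \frac{u}{6}$)
$z \left(-212 + W{\left(21 \right)}\right) = - 42 \left(-212 + \left(21 + 21^{2} + \frac{1}{6} \cdot 21\right)\right) = - 42 \left(-212 + \left(21 + 441 + \frac{7}{2}\right)\right) = - 42 \left(-212 + \frac{931}{2}\right) = \left(-42\right) \frac{507}{2} = -10647$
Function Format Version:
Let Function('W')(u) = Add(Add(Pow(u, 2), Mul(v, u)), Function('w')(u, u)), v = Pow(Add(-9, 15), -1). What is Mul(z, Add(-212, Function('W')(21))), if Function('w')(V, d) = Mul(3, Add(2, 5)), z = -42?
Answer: -10647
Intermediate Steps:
v = Rational(1, 6) (v = Pow(6, -1) = Rational(1, 6) ≈ 0.16667)
Function('w')(V, d) = 21 (Function('w')(V, d) = Mul(3, 7) = 21)
Function('W')(u) = Add(21, Pow(u, 2), Mul(Rational(1, 6), u)) (Function('W')(u) = Add(Add(Pow(u, 2), Mul(Rational(1, 6), u)), 21) = Add(21, Pow(u, 2), Mul(Rational(1, 6), u)))
Mul(z, Add(-212, Function('W')(21))) = Mul(-42, Add(-212, Add(21, Pow(21, 2), Mul(Rational(1, 6), 21)))) = Mul(-42, Add(-212, Add(21, 441, Rational(7, 2)))) = Mul(-42, Add(-212, Rational(931, 2))) = Mul(-42, Rational(507, 2)) = -10647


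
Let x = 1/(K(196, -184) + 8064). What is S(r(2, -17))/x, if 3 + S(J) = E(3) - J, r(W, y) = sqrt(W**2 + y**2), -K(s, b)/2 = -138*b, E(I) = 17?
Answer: -598080 + 42720*sqrt(293) ≈ 1.3317e+5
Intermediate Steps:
K(s, b) = 276*b (K(s, b) = -(-276)*b = 276*b)
x = -1/42720 (x = 1/(276*(-184) + 8064) = 1/(-50784 + 8064) = 1/(-42720) = -1/42720 ≈ -2.3408e-5)
S(J) = 14 - J (S(J) = -3 + (17 - J) = 14 - J)
S(r(2, -17))/x = (14 - sqrt(2**2 + (-17)**2))/(-1/42720) = (14 - sqrt(4 + 289))*(-42720) = (14 - sqrt(293))*(-42720) = -598080 + 42720*sqrt(293)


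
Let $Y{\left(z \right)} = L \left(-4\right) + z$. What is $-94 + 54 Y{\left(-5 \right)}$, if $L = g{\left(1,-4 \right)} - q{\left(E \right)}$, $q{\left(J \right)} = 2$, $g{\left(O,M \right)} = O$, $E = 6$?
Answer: $-148$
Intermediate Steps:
$L = -1$ ($L = 1 - 2 = -1$)
$Y{\left(z \right)} = 4 + z$ ($Y{\left(z \right)} = \left(-1\right) \left(-4\right) + z = 4 + z$)
$-94 + 54 Y{\left(-5 \right)} = -94 + 54 \left(4 - 5\right) = -94 + 54 \left(-1\right) = -94 - 54 = -148$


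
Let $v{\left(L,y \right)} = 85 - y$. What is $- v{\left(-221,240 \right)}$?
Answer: $155$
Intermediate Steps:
$- v{\left(-221,240 \right)} = - (85 - 240) = \left(-1\right) \left(-155\right) = 155$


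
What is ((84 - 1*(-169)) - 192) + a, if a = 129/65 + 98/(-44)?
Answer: 86883/1430 ≈ 60.757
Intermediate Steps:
a = -347/1430 (a = 129*(1/65) + 98*(-1/44) = 129/65 - 49/22 = -347/1430 ≈ -0.24266)
((84 - 1*(-169)) - 192) + a = ((84 - 1*(-169)) - 192) - 347/1430 = ((84 + 169) - 192) - 347/1430 = (253 - 192) - 347/1430 = 61 - 347/1430 = 86883/1430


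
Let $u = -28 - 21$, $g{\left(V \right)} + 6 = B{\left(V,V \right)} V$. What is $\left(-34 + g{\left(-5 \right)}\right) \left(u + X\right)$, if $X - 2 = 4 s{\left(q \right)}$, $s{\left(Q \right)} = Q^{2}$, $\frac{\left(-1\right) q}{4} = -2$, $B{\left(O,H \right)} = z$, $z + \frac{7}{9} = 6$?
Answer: $- \frac{124355}{9} \approx -13817.0$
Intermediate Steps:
$z = \frac{47}{9}$ ($z = - \frac{7}{9} + 6 = \frac{47}{9} \approx 5.2222$)
$B{\left(O,H \right)} = \frac{47}{9}$
$g{\left(V \right)} = -6 + \frac{47 V}{9}$
$q = 8$ ($q = \left(-4\right) \left(-2\right) = 8$)
$u = -49$
$X = 258$ ($X = 2 + 4 \cdot 8^{2} = 2 + 4 \cdot 64 = 2 + 256 = 258$)
$\left(-34 + g{\left(-5 \right)}\right) \left(u + X\right) = \left(-34 + \left(-6 + \frac{47}{9} \left(-5\right)\right)\right) \left(-49 + 258\right) = \left(-34 - \frac{289}{9}\right) 209 = \left(- \frac{595}{9}\right) 209 = - \frac{124355}{9}$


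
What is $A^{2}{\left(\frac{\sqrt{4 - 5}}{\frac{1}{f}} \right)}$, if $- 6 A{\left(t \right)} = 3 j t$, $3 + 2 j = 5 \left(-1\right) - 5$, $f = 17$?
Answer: $- \frac{48841}{16} \approx -3052.6$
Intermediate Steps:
$j = - \frac{13}{2}$ ($j = - \frac{3}{2} + \frac{5 \left(-1\right) - 5}{2} = - \frac{3}{2} + \frac{-5 - 5}{2} = - \frac{3}{2} + \frac{1}{2} \left(-10\right) = - \frac{3}{2} - 5 = - \frac{13}{2} \approx -6.5$)
$A{\left(t \right)} = \frac{13 t}{4}$ ($A{\left(t \right)} = - \frac{3 \left(- \frac{13 t}{2}\right)}{6} = - \frac{\left(- \frac{39}{2}\right) t}{6} = \frac{13 t}{4}$)
$A^{2}{\left(\frac{\sqrt{4 - 5}}{\frac{1}{f}} \right)} = \left(\frac{13 \frac{\sqrt{4 - 5}}{\frac{1}{17}}}{4}\right)^{2} = \left(\frac{13 \sqrt{-1} \frac{1}{\frac{1}{17}}}{4}\right)^{2} = \left(\frac{13 i 17}{4}\right)^{2} = \left(\frac{13 \cdot 17 i}{4}\right)^{2} = \left(\frac{221 i}{4}\right)^{2} = - \frac{48841}{16}$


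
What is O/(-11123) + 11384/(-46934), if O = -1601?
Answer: -25741449/261023441 ≈ -0.098617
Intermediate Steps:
O/(-11123) + 11384/(-46934) = -1601/(-11123) + 11384/(-46934) = -1601*(-1/11123) + 11384*(-1/46934) = 1601/11123 - 5692/23467 = -25741449/261023441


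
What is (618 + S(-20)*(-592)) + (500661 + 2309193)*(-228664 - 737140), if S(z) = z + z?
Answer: -2713768208318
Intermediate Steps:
S(z) = 2*z
(618 + S(-20)*(-592)) + (500661 + 2309193)*(-228664 - 737140) = (618 + (2*(-20))*(-592)) + (500661 + 2309193)*(-228664 - 737140) = (618 - 40*(-592)) + 2809854*(-965804) = (618 + 23680) - 2713768232616 = 24298 - 2713768232616 = -2713768208318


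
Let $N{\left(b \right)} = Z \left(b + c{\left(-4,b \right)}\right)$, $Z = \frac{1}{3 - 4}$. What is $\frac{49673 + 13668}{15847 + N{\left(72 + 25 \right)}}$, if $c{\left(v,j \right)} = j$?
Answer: $\frac{63341}{15653} \approx 4.0466$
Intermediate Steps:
$Z = -1$ ($Z = \frac{1}{-1} = -1$)
$N{\left(b \right)} = - 2 b$ ($N{\left(b \right)} = - (b + b) = - 2 b$)
$\frac{49673 + 13668}{15847 + N{\left(72 + 25 \right)}} = \frac{49673 + 13668}{15847 - 2 \left(72 + 25\right)} = \frac{63341}{15847 - 194} = \frac{63341}{15653}$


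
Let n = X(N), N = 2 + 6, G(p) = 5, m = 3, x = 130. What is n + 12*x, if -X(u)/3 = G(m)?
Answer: 1545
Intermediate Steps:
N = 8
X(u) = -15 (X(u) = -3*5 = -15)
n = -15
n + 12*x = -15 + 12*130 = -15 + 1560 = 1545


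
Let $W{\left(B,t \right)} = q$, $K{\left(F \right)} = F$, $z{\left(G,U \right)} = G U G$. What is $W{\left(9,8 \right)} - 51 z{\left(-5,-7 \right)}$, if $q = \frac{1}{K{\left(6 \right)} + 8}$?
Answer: $\frac{124951}{14} \approx 8925.1$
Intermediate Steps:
$z{\left(G,U \right)} = U G^{2}$
$q = \frac{1}{14}$ ($q = \frac{1}{6 + 8} = \frac{1}{14} \approx 0.071429$)
$W{\left(B,t \right)} = \frac{1}{14}$
$W{\left(9,8 \right)} - 51 z{\left(-5,-7 \right)} = \frac{1}{14} - 51 \left(- 7 \left(-5\right)^{2}\right) = \frac{1}{14} - 51 \left(\left(-7\right) 25\right) = \frac{1}{14} - -8925 = \frac{1}{14} + 8925 = \frac{124951}{14}$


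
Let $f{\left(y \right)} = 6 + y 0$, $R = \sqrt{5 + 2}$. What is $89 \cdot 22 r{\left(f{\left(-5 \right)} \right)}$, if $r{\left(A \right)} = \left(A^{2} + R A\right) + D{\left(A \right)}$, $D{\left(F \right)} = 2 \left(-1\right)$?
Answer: $66572 + 11748 \sqrt{7} \approx 97654.0$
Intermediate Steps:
$D{\left(F \right)} = -2$
$R = \sqrt{7} \approx 2.6458$
$f{\left(y \right)} = 6$ ($f{\left(y \right)} = 6 + 0 = 6$)
$r{\left(A \right)} = -2 + A^{2} + A \sqrt{7}$ ($r{\left(A \right)} = \left(A^{2} + \sqrt{7} A\right) - 2 = \left(A^{2} + A \sqrt{7}\right) - 2 = -2 + A^{2} + A \sqrt{7}$)
$89 \cdot 22 r{\left(f{\left(-5 \right)} \right)} = 89 \cdot 22 \left(-2 + 6^{2} + 6 \sqrt{7}\right) = 1958 \left(-2 + 36 + 6 \sqrt{7}\right) = 1958 \left(34 + 6 \sqrt{7}\right) = 66572 + 11748 \sqrt{7}$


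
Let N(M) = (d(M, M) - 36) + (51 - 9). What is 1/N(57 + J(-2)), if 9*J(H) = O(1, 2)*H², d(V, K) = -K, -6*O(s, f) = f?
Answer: -27/1373 ≈ -0.019665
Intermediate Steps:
O(s, f) = -f/6
J(H) = -H²/27 (J(H) = ((-⅙*2)*H²)/9 = (-H²/3)/9 = -H²/27)
N(M) = 6 - M (N(M) = (-M - 36) + (51 - 9) = (-36 - M) + 42 = 6 - M)
1/N(57 + J(-2)) = 1/(6 - (57 - 1/27*(-2)²)) = 1/(6 - (57 - 1/27*4)) = 1/(6 - (57 - 4/27)) = 1/(6 - 1*1535/27) = 1/(6 - 1535/27) = 1/(-1373/27) = -27/1373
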